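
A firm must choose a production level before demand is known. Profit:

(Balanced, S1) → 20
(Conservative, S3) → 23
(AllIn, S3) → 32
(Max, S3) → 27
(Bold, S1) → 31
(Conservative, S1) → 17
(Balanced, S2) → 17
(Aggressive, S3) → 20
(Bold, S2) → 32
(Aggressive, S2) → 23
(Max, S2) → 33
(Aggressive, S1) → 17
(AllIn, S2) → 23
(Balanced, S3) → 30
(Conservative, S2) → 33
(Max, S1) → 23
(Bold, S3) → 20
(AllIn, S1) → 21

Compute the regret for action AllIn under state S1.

Best payoff under S1 is 31.
Regret = 31 − 21 = 10.

10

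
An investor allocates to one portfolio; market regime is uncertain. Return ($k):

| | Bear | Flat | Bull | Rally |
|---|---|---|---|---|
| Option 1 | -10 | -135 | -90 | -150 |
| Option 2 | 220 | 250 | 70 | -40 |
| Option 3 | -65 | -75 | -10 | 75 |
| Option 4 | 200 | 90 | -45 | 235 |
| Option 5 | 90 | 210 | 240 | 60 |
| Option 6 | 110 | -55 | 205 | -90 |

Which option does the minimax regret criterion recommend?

Column bests: Bear=220, Flat=250, Bull=240, Rally=235.
Option 1 regrets: 230, 385, 330, 385 → max 385
Option 2 regrets: 0, 0, 170, 275 → max 275
Option 3 regrets: 285, 325, 250, 160 → max 325
Option 4 regrets: 20, 160, 285, 0 → max 285
Option 5 regrets: 130, 40, 0, 175 → max 175
Option 6 regrets: 110, 305, 35, 325 → max 325
Smallest max regret = 175 → Option 5.

Option 5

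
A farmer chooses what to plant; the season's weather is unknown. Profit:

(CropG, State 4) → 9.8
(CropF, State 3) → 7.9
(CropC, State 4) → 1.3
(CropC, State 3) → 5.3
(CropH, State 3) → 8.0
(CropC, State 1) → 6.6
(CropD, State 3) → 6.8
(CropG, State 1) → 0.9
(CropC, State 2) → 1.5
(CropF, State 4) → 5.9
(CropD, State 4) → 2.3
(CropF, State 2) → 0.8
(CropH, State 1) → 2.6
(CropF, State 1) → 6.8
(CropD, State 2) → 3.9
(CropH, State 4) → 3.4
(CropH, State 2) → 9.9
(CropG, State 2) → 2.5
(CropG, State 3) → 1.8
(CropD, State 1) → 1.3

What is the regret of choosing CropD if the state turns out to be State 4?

Best payoff under State 4 is 9.8.
Regret = 9.8 − 2.3 = 7.5.

7.5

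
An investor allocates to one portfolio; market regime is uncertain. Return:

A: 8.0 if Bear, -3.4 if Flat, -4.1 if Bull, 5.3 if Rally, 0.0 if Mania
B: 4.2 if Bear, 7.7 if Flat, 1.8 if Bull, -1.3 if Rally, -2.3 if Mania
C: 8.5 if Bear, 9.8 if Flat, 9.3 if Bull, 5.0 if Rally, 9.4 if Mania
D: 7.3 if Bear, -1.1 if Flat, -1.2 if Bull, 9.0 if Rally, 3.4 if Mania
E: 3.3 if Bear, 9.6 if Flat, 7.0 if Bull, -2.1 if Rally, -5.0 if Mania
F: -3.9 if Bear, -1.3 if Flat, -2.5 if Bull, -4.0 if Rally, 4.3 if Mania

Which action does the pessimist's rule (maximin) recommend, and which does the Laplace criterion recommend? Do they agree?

maximin → C; laplace → C (agree)

Row minima: A=-4.1, B=-2.3, C=5.0, D=-1.2, E=-5.0, F=-4.0
Best worst-case = 5.0 → C.
Row averages: A=1.16, B=2.02, C=8.4, D=3.48, E=2.56, F=-1.48
Highest average = 8.4 → C.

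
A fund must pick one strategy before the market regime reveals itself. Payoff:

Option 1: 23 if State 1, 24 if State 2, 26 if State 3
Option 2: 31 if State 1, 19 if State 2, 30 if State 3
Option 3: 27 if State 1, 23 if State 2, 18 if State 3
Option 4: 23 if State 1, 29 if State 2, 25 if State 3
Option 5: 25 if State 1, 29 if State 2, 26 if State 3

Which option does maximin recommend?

Option 5

Row minima: Option 1=23, Option 2=19, Option 3=18, Option 4=23, Option 5=25
Best worst-case = 25 → Option 5.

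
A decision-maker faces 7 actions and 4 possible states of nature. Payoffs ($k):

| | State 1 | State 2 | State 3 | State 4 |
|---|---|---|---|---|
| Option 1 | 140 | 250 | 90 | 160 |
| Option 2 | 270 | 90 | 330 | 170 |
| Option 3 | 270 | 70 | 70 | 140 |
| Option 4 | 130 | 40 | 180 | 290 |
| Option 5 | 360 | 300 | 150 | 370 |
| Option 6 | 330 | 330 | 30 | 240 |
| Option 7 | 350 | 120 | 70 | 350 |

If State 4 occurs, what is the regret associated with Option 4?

80

Best payoff under State 4 is 370.
Regret = 370 − 290 = 80.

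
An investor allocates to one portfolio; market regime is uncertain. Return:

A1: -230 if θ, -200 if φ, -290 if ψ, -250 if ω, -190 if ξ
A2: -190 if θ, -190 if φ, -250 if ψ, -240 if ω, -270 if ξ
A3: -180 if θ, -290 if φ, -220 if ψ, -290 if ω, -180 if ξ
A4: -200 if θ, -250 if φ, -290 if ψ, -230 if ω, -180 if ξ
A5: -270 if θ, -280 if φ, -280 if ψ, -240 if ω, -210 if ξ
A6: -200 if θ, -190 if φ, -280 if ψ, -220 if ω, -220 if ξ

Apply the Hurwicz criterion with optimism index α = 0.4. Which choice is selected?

A1: 0.4·(-190) + 0.6·(-290) = -250
A2: 0.4·(-190) + 0.6·(-270) = -238
A3: 0.4·(-180) + 0.6·(-290) = -246
A4: 0.4·(-180) + 0.6·(-290) = -246
A5: 0.4·(-210) + 0.6·(-280) = -252
A6: 0.4·(-190) + 0.6·(-280) = -244
Highest Hurwicz score = -238 → A2.

A2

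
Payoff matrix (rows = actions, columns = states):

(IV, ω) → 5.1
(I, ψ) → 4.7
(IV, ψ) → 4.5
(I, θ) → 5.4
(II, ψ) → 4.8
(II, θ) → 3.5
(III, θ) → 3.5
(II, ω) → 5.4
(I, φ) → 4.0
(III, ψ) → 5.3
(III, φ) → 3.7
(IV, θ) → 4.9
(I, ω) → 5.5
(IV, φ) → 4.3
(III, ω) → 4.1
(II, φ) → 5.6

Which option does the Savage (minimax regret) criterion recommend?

IV

Column bests: θ=5.4, φ=5.6, ψ=5.3, ω=5.5.
I regrets: 0.0, 1.6, 0.6, 0.0 → max 1.6
II regrets: 1.9, 0.0, 0.5, 0.1 → max 1.9
III regrets: 1.9, 1.9, 0.0, 1.4 → max 1.9
IV regrets: 0.5, 1.3, 0.8, 0.4 → max 1.3
Smallest max regret = 1.3 → IV.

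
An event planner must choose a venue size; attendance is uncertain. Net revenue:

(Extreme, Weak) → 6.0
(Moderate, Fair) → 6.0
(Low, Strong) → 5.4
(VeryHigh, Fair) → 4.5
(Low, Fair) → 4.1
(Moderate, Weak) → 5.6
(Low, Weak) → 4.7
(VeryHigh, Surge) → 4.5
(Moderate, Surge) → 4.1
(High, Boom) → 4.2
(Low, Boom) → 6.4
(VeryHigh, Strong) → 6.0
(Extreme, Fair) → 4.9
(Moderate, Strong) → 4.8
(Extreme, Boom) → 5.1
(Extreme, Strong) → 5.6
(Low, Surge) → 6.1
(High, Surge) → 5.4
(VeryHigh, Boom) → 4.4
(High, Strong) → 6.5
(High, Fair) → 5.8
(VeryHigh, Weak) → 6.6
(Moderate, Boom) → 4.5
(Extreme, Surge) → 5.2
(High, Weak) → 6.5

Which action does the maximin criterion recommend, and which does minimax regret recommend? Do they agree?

Row minima: Low=4.1, Moderate=4.1, High=4.2, VeryHigh=4.4, Extreme=4.9
Best worst-case = 4.9 → Extreme.
Column bests: Weak=6.6, Fair=6.0, Strong=6.5, Boom=6.4, Surge=6.1.
Low regrets: 1.9, 1.9, 1.1, 0.0, 0.0 → max 1.9
Moderate regrets: 1.0, 0.0, 1.7, 1.9, 2.0 → max 2.0
High regrets: 0.1, 0.2, 0.0, 2.2, 0.7 → max 2.2
VeryHigh regrets: 0.0, 1.5, 0.5, 2.0, 1.6 → max 2.0
Extreme regrets: 0.6, 1.1, 0.9, 1.3, 0.9 → max 1.3
Smallest max regret = 1.3 → Extreme.

maximin → Extreme; minimax regret → Extreme (agree)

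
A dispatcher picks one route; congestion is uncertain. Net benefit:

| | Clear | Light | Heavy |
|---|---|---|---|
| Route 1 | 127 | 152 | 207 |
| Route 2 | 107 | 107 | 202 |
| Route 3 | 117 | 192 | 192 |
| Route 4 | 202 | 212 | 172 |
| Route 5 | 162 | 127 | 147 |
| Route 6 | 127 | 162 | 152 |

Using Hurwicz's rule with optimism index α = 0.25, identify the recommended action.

Route 1: 0.25·207 + 0.75·127 = 147
Route 2: 0.25·202 + 0.75·107 = 130.75
Route 3: 0.25·192 + 0.75·117 = 135.75
Route 4: 0.25·212 + 0.75·172 = 182
Route 5: 0.25·162 + 0.75·127 = 135.75
Route 6: 0.25·162 + 0.75·127 = 135.75
Highest Hurwicz score = 182 → Route 4.

Route 4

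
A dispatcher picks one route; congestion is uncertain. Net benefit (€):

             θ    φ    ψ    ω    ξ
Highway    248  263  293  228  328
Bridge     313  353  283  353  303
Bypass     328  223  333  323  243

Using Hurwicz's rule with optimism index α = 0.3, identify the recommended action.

Bridge

Highway: 0.3·328 + 0.7·228 = 258
Bridge: 0.3·353 + 0.7·283 = 304
Bypass: 0.3·333 + 0.7·223 = 256
Highest Hurwicz score = 304 → Bridge.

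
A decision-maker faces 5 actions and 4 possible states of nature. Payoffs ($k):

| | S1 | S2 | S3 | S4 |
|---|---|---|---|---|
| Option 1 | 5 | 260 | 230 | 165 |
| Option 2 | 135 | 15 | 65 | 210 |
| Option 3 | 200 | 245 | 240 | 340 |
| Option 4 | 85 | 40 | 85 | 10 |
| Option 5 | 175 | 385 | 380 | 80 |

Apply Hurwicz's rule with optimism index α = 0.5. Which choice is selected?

Option 3

Option 1: 0.5·260 + 0.5·5 = 132.5
Option 2: 0.5·210 + 0.5·15 = 112.5
Option 3: 0.5·340 + 0.5·200 = 270
Option 4: 0.5·85 + 0.5·10 = 47.5
Option 5: 0.5·385 + 0.5·80 = 232.5
Highest Hurwicz score = 270 → Option 3.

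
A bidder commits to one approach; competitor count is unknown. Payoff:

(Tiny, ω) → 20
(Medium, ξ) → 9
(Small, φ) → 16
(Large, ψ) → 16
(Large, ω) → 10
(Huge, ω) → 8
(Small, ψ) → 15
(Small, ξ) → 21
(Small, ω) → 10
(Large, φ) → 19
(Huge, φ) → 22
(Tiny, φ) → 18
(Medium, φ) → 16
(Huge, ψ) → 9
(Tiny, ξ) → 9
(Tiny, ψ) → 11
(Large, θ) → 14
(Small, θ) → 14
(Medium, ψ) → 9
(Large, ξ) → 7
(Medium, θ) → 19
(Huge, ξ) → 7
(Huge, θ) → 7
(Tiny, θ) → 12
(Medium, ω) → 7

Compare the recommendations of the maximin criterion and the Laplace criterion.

Row minima: Tiny=9, Small=10, Medium=7, Large=7, Huge=7
Best worst-case = 10 → Small.
Row averages: Tiny=14, Small=15.2, Medium=12, Large=13.2, Huge=10.6
Highest average = 15.2 → Small.

maximin → Small; laplace → Small (agree)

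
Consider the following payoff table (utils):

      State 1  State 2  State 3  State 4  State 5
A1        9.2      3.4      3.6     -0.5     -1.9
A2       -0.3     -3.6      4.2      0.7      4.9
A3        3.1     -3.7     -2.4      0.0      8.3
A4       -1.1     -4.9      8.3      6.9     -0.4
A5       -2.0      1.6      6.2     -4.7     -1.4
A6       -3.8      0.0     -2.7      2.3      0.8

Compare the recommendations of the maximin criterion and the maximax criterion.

maximin → A1; maximax → A1 (agree)

Row minima: A1=-1.9, A2=-3.6, A3=-3.7, A4=-4.9, A5=-4.7, A6=-3.8
Best worst-case = -1.9 → A1.
Row maxima: A1=9.2, A2=4.9, A3=8.3, A4=8.3, A5=6.2, A6=2.3
Best best-case = 9.2 → A1.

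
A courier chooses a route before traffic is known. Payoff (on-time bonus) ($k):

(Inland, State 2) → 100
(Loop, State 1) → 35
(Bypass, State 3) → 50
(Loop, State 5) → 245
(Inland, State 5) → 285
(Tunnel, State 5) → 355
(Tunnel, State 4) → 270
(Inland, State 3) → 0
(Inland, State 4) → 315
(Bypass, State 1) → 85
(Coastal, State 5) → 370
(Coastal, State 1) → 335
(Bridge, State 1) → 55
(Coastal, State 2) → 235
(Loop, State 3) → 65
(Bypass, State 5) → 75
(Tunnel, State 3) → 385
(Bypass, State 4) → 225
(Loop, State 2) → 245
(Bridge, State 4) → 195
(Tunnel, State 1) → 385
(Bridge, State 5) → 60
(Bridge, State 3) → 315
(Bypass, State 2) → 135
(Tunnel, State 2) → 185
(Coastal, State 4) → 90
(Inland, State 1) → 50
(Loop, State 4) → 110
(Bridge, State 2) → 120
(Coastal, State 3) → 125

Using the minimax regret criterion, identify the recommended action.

Tunnel

Column bests: State 1=385, State 2=245, State 3=385, State 4=315, State 5=370.
Tunnel regrets: 0, 60, 0, 45, 15 → max 60
Bridge regrets: 330, 125, 70, 120, 310 → max 330
Bypass regrets: 300, 110, 335, 90, 295 → max 335
Coastal regrets: 50, 10, 260, 225, 0 → max 260
Inland regrets: 335, 145, 385, 0, 85 → max 385
Loop regrets: 350, 0, 320, 205, 125 → max 350
Smallest max regret = 60 → Tunnel.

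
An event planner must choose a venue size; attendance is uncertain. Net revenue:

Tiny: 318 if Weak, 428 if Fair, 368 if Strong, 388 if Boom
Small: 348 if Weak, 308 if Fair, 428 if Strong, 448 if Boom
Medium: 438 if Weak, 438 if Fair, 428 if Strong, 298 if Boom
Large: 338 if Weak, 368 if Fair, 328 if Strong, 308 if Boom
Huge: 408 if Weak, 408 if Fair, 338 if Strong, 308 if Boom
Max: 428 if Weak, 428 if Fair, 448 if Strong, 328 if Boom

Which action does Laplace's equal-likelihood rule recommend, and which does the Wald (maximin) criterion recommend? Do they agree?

Row averages: Tiny=375.5, Small=383, Medium=400.5, Large=335.5, Huge=365.5, Max=408
Highest average = 408 → Max.
Row minima: Tiny=318, Small=308, Medium=298, Large=308, Huge=308, Max=328
Best worst-case = 328 → Max.

laplace → Max; maximin → Max (agree)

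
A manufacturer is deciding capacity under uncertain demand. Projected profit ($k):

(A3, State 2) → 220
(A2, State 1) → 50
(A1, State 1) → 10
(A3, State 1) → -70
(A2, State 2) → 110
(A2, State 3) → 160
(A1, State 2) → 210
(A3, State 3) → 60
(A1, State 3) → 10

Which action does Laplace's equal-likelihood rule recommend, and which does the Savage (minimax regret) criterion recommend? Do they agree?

Row averages: A1=230/3, A2=320/3, A3=70
Highest average = 320/3 → A2.
Column bests: State 1=50, State 2=220, State 3=160.
A1 regrets: 40, 10, 150 → max 150
A2 regrets: 0, 110, 0 → max 110
A3 regrets: 120, 0, 100 → max 120
Smallest max regret = 110 → A2.

laplace → A2; minimax regret → A2 (agree)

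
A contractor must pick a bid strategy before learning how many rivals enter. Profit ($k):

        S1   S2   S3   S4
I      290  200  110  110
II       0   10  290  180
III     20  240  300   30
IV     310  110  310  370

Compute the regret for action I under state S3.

200

Best payoff under S3 is 310.
Regret = 310 − 110 = 200.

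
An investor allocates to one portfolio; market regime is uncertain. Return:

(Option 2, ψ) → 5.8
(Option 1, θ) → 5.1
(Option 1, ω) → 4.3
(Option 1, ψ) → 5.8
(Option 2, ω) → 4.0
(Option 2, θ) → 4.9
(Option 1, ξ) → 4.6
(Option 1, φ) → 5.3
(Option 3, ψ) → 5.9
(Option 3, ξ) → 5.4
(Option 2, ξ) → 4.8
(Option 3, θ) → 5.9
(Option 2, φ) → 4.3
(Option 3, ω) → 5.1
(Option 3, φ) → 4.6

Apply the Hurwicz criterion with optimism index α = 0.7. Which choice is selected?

Option 1: 0.7·5.8 + 0.3·4.3 = 5.35
Option 2: 0.7·5.8 + 0.3·4.0 = 5.26
Option 3: 0.7·5.9 + 0.3·4.6 = 5.51
Highest Hurwicz score = 5.51 → Option 3.

Option 3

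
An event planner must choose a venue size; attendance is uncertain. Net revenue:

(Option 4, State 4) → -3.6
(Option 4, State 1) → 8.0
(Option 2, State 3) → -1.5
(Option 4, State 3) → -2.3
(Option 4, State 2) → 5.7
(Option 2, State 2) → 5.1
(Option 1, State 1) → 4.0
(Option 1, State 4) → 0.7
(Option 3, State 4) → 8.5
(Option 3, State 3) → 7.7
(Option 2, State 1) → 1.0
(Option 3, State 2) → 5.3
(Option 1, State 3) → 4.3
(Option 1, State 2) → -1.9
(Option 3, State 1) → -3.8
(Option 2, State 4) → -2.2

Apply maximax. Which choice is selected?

Option 3

Row maxima: Option 1=4.3, Option 2=5.1, Option 3=8.5, Option 4=8.0
Best best-case = 8.5 → Option 3.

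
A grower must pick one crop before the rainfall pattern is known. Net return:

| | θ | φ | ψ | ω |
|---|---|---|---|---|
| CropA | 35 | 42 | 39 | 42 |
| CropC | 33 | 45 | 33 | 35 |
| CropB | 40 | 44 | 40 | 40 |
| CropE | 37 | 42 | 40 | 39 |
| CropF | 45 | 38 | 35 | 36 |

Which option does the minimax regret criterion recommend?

Column bests: θ=45, φ=45, ψ=40, ω=42.
CropA regrets: 10, 3, 1, 0 → max 10
CropC regrets: 12, 0, 7, 7 → max 12
CropB regrets: 5, 1, 0, 2 → max 5
CropE regrets: 8, 3, 0, 3 → max 8
CropF regrets: 0, 7, 5, 6 → max 7
Smallest max regret = 5 → CropB.

CropB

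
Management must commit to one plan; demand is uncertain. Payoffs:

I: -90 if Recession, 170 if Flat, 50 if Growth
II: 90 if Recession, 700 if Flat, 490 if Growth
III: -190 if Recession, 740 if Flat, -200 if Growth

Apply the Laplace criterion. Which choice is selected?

II

Row averages: I=130/3, II=1280/3, III=350/3
Highest average = 1280/3 → II.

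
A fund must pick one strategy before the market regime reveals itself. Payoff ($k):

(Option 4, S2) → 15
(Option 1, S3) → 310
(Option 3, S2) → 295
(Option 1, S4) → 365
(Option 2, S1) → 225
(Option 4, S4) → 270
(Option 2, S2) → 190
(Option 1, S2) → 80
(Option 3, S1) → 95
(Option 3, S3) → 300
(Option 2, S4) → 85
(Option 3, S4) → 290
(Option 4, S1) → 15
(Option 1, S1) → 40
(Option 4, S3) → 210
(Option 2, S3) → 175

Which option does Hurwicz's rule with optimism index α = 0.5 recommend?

Option 1: 0.5·365 + 0.5·40 = 202.5
Option 2: 0.5·225 + 0.5·85 = 155
Option 3: 0.5·300 + 0.5·95 = 197.5
Option 4: 0.5·270 + 0.5·15 = 142.5
Highest Hurwicz score = 202.5 → Option 1.

Option 1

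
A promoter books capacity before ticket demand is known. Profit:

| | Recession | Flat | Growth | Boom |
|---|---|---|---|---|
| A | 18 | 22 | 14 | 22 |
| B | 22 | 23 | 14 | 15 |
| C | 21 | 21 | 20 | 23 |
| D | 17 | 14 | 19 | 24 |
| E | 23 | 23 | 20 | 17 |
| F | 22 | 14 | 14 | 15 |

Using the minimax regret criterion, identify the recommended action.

C

Column bests: Recession=23, Flat=23, Growth=20, Boom=24.
A regrets: 5, 1, 6, 2 → max 6
B regrets: 1, 0, 6, 9 → max 9
C regrets: 2, 2, 0, 1 → max 2
D regrets: 6, 9, 1, 0 → max 9
E regrets: 0, 0, 0, 7 → max 7
F regrets: 1, 9, 6, 9 → max 9
Smallest max regret = 2 → C.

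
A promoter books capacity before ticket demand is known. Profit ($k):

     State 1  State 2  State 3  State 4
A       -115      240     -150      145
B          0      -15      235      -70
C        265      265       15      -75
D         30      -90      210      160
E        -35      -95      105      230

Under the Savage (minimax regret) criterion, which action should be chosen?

Column bests: State 1=265, State 2=265, State 3=235, State 4=230.
A regrets: 380, 25, 385, 85 → max 385
B regrets: 265, 280, 0, 300 → max 300
C regrets: 0, 0, 220, 305 → max 305
D regrets: 235, 355, 25, 70 → max 355
E regrets: 300, 360, 130, 0 → max 360
Smallest max regret = 300 → B.

B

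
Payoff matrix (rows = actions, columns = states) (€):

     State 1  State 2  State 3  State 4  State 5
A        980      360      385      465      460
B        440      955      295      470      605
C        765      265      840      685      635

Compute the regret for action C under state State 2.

Best payoff under State 2 is 955.
Regret = 955 − 265 = 690.

690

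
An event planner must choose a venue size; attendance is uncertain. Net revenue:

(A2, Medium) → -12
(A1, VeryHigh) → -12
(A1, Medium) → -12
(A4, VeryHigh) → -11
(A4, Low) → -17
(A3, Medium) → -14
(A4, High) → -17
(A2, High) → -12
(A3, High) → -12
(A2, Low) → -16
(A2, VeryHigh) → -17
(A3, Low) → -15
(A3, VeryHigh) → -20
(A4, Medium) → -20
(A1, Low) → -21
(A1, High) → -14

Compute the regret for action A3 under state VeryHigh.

9

Best payoff under VeryHigh is -11.
Regret = -11 − (-20) = 9.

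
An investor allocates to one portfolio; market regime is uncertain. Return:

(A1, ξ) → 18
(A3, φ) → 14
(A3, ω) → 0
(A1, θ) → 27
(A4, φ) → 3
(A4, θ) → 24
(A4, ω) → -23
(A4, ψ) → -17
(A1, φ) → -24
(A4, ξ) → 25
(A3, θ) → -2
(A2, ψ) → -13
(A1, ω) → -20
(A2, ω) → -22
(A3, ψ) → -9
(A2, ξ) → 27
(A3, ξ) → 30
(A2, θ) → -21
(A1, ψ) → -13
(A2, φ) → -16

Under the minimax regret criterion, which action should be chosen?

Column bests: θ=27, φ=14, ψ=-9, ω=0, ξ=30.
A1 regrets: 0, 38, 4, 20, 12 → max 38
A2 regrets: 48, 30, 4, 22, 3 → max 48
A3 regrets: 29, 0, 0, 0, 0 → max 29
A4 regrets: 3, 11, 8, 23, 5 → max 23
Smallest max regret = 23 → A4.

A4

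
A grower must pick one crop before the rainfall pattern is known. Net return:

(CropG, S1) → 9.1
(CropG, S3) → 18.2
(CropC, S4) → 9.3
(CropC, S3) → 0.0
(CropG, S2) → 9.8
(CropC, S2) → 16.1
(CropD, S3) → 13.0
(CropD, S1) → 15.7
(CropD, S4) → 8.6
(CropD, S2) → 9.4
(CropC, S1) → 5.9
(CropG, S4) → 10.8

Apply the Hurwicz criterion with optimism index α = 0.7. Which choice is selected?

CropC: 0.7·16.1 + 0.3·0.0 = 11.27
CropG: 0.7·18.2 + 0.3·9.1 = 15.47
CropD: 0.7·15.7 + 0.3·8.6 = 13.57
Highest Hurwicz score = 15.47 → CropG.

CropG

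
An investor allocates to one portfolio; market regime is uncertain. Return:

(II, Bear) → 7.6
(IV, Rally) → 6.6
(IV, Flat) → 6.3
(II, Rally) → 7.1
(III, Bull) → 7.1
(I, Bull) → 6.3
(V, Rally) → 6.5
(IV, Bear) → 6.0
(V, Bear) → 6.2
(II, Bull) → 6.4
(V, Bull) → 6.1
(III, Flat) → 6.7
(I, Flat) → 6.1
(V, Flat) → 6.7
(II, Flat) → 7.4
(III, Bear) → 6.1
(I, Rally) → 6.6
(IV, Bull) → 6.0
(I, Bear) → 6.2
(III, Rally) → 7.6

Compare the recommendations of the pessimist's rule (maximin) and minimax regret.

Row minima: I=6.1, II=6.4, III=6.1, IV=6.0, V=6.1
Best worst-case = 6.4 → II.
Column bests: Bear=7.6, Flat=7.4, Bull=7.1, Rally=7.6.
I regrets: 1.4, 1.3, 0.8, 1.0 → max 1.4
II regrets: 0.0, 0.0, 0.7, 0.5 → max 0.7
III regrets: 1.5, 0.7, 0.0, 0.0 → max 1.5
IV regrets: 1.6, 1.1, 1.1, 1.0 → max 1.6
V regrets: 1.4, 0.7, 1.0, 1.1 → max 1.4
Smallest max regret = 0.7 → II.

maximin → II; minimax regret → II (agree)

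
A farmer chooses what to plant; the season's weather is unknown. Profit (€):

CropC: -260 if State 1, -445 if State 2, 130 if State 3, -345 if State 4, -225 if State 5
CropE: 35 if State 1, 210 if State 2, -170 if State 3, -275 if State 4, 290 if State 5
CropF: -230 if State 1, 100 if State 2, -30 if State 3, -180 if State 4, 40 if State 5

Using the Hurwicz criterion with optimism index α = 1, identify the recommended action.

CropE

CropC: 1·130 + 0·(-445) = 130
CropE: 1·290 + 0·(-275) = 290
CropF: 1·100 + 0·(-230) = 100
Highest Hurwicz score = 290 → CropE.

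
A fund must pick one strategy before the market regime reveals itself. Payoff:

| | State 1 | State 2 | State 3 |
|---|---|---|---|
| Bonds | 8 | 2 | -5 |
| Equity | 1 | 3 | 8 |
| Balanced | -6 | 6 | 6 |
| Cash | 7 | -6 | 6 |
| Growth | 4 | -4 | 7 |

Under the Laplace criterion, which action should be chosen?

Row averages: Bonds=5/3, Equity=4, Balanced=2, Cash=7/3, Growth=7/3
Highest average = 4 → Equity.

Equity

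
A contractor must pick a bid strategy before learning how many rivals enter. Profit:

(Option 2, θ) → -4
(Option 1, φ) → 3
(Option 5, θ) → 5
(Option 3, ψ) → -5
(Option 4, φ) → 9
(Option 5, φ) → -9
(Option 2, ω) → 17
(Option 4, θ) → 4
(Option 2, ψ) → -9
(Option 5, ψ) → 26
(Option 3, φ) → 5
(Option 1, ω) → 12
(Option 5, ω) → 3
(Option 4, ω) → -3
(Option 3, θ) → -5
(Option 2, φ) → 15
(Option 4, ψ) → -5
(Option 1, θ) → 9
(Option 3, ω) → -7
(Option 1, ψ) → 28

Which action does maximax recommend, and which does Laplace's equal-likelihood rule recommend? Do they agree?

Row maxima: Option 1=28, Option 2=17, Option 3=5, Option 4=9, Option 5=26
Best best-case = 28 → Option 1.
Row averages: Option 1=13, Option 2=4.75, Option 3=-3, Option 4=1.25, Option 5=6.25
Highest average = 13 → Option 1.

maximax → Option 1; laplace → Option 1 (agree)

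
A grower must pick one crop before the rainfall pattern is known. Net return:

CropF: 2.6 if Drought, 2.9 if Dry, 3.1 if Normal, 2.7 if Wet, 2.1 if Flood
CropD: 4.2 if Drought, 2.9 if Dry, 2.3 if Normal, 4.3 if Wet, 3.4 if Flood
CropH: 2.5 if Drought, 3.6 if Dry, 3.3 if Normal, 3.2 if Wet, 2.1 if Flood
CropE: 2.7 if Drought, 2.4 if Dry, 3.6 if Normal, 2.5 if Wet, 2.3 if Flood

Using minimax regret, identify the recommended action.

CropD

Column bests: Drought=4.2, Dry=3.6, Normal=3.6, Wet=4.3, Flood=3.4.
CropF regrets: 1.6, 0.7, 0.5, 1.6, 1.3 → max 1.6
CropD regrets: 0.0, 0.7, 1.3, 0.0, 0.0 → max 1.3
CropH regrets: 1.7, 0.0, 0.3, 1.1, 1.3 → max 1.7
CropE regrets: 1.5, 1.2, 0.0, 1.8, 1.1 → max 1.8
Smallest max regret = 1.3 → CropD.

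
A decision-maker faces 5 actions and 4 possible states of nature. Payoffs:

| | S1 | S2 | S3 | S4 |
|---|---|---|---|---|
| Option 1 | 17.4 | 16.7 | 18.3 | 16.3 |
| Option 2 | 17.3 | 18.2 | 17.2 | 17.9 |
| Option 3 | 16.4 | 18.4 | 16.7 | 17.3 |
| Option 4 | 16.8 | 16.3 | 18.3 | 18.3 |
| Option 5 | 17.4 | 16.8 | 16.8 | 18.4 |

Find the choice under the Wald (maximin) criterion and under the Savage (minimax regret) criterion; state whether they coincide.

Row minima: Option 1=16.3, Option 2=17.2, Option 3=16.4, Option 4=16.3, Option 5=16.8
Best worst-case = 17.2 → Option 2.
Column bests: S1=17.4, S2=18.4, S3=18.3, S4=18.4.
Option 1 regrets: 0.0, 1.7, 0.0, 2.1 → max 2.1
Option 2 regrets: 0.1, 0.2, 1.1, 0.5 → max 1.1
Option 3 regrets: 1.0, 0.0, 1.6, 1.1 → max 1.6
Option 4 regrets: 0.6, 2.1, 0.0, 0.1 → max 2.1
Option 5 regrets: 0.0, 1.6, 1.5, 0.0 → max 1.6
Smallest max regret = 1.1 → Option 2.

maximin → Option 2; minimax regret → Option 2 (agree)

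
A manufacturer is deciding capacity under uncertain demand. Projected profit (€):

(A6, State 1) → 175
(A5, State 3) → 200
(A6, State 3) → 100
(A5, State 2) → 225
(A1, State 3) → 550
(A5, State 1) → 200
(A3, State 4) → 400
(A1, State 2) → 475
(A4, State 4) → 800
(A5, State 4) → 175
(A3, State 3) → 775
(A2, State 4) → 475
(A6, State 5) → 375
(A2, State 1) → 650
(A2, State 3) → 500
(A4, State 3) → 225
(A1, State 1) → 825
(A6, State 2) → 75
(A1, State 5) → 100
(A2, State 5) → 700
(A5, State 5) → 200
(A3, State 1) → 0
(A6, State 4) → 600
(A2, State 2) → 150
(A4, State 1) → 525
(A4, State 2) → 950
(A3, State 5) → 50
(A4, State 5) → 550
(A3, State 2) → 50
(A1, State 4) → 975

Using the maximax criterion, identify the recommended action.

A1

Row maxima: A1=975, A2=700, A3=775, A4=950, A5=225, A6=600
Best best-case = 975 → A1.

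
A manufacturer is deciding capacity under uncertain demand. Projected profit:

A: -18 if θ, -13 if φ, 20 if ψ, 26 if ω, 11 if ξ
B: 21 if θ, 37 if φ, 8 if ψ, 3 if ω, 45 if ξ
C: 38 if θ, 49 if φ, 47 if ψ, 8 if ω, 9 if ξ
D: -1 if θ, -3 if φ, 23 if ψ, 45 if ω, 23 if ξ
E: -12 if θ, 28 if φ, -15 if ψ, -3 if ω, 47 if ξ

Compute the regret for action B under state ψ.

Best payoff under ψ is 47.
Regret = 47 − 8 = 39.

39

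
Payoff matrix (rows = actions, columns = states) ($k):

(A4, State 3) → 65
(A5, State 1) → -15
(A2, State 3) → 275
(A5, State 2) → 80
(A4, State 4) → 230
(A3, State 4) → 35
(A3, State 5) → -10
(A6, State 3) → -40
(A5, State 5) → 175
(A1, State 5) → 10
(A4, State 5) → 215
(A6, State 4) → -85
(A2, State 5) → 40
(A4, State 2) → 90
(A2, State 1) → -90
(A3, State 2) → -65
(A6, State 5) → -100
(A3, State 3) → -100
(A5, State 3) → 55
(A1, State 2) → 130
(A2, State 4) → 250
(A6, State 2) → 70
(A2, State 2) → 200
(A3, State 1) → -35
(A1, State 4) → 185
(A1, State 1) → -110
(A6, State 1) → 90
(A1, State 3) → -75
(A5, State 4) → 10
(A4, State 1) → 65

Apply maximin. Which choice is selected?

Row minima: A1=-110, A2=-90, A3=-100, A4=65, A5=-15, A6=-100
Best worst-case = 65 → A4.

A4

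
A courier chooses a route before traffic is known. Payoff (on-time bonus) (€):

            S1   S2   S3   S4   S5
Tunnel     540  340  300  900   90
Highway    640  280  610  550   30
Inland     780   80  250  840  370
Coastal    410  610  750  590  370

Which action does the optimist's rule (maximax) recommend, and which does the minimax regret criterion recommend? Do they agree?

Row maxima: Tunnel=900, Highway=640, Inland=840, Coastal=750
Best best-case = 900 → Tunnel.
Column bests: S1=780, S2=610, S3=750, S4=900, S5=370.
Tunnel regrets: 240, 270, 450, 0, 280 → max 450
Highway regrets: 140, 330, 140, 350, 340 → max 350
Inland regrets: 0, 530, 500, 60, 0 → max 530
Coastal regrets: 370, 0, 0, 310, 0 → max 370
Smallest max regret = 350 → Highway.

maximax → Tunnel; minimax regret → Highway (disagree)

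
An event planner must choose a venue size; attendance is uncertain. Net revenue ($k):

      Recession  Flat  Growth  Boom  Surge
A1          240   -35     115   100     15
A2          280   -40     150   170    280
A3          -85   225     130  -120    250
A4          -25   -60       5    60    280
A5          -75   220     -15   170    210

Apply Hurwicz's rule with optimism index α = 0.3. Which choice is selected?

A2

A1: 0.3·240 + 0.7·(-35) = 47.5
A2: 0.3·280 + 0.7·(-40) = 56
A3: 0.3·250 + 0.7·(-120) = -9
A4: 0.3·280 + 0.7·(-60) = 42
A5: 0.3·220 + 0.7·(-75) = 13.5
Highest Hurwicz score = 56 → A2.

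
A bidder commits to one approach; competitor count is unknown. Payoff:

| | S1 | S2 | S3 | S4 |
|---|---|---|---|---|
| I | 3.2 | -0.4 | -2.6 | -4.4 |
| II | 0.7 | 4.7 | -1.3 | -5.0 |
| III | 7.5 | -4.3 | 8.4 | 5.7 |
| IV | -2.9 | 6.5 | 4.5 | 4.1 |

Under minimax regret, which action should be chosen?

IV

Column bests: S1=7.5, S2=6.5, S3=8.4, S4=5.7.
I regrets: 4.3, 6.9, 11.0, 10.1 → max 11.0
II regrets: 6.8, 1.8, 9.7, 10.7 → max 10.7
III regrets: 0.0, 10.8, 0.0, 0.0 → max 10.8
IV regrets: 10.4, 0.0, 3.9, 1.6 → max 10.4
Smallest max regret = 10.4 → IV.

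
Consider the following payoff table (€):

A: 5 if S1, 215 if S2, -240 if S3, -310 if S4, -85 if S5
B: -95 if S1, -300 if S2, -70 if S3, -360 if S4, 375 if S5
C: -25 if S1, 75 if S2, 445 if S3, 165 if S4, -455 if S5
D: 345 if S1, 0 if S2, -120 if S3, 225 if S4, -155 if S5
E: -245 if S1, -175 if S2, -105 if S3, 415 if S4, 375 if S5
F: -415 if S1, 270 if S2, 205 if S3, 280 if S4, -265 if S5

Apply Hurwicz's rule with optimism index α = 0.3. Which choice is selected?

A: 0.3·215 + 0.7·(-310) = -152.5
B: 0.3·375 + 0.7·(-360) = -139.5
C: 0.3·445 + 0.7·(-455) = -185
D: 0.3·345 + 0.7·(-155) = -5
E: 0.3·415 + 0.7·(-245) = -47
F: 0.3·280 + 0.7·(-415) = -206.5
Highest Hurwicz score = -5 → D.

D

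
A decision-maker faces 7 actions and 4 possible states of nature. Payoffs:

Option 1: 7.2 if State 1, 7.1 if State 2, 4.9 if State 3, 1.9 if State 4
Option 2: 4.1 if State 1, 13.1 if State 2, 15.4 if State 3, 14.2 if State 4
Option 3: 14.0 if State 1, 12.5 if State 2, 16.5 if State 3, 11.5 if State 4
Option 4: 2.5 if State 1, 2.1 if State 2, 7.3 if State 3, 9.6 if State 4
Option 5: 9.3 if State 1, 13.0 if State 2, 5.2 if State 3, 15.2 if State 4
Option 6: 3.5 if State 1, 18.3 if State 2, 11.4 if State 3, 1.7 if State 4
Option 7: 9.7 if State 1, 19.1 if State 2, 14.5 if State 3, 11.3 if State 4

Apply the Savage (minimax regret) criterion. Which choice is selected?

Column bests: State 1=14.0, State 2=19.1, State 3=16.5, State 4=15.2.
Option 1 regrets: 6.8, 12.0, 11.6, 13.3 → max 13.3
Option 2 regrets: 9.9, 6.0, 1.1, 1.0 → max 9.9
Option 3 regrets: 0.0, 6.6, 0.0, 3.7 → max 6.6
Option 4 regrets: 11.5, 17.0, 9.2, 5.6 → max 17.0
Option 5 regrets: 4.7, 6.1, 11.3, 0.0 → max 11.3
Option 6 regrets: 10.5, 0.8, 5.1, 13.5 → max 13.5
Option 7 regrets: 4.3, 0.0, 2.0, 3.9 → max 4.3
Smallest max regret = 4.3 → Option 7.

Option 7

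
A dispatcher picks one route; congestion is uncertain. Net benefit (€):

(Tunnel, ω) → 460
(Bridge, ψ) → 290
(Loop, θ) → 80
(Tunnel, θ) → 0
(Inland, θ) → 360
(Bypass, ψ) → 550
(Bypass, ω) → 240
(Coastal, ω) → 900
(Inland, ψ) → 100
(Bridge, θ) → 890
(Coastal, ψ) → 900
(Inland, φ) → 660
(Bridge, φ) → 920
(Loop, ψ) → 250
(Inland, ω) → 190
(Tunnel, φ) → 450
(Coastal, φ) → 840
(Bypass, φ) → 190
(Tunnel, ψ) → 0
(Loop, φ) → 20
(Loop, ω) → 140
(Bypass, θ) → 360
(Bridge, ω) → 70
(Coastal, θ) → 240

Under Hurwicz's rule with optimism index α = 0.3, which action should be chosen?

Inland: 0.3·660 + 0.7·100 = 268
Tunnel: 0.3·460 + 0.7·0 = 138
Bridge: 0.3·920 + 0.7·70 = 325
Coastal: 0.3·900 + 0.7·240 = 438
Loop: 0.3·250 + 0.7·20 = 89
Bypass: 0.3·550 + 0.7·190 = 298
Highest Hurwicz score = 438 → Coastal.

Coastal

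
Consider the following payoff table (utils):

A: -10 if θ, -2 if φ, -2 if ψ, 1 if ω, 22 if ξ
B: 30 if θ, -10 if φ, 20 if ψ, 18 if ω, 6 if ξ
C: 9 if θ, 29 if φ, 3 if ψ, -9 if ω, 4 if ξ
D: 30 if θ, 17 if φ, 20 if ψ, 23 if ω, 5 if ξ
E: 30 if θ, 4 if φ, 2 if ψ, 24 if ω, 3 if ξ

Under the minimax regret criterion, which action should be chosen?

D

Column bests: θ=30, φ=29, ψ=20, ω=24, ξ=22.
A regrets: 40, 31, 22, 23, 0 → max 40
B regrets: 0, 39, 0, 6, 16 → max 39
C regrets: 21, 0, 17, 33, 18 → max 33
D regrets: 0, 12, 0, 1, 17 → max 17
E regrets: 0, 25, 18, 0, 19 → max 25
Smallest max regret = 17 → D.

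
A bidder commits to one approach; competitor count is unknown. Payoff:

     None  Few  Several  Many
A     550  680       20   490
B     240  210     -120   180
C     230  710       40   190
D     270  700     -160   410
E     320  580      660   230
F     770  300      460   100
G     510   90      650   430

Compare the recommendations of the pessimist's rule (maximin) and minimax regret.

Row minima: A=20, B=-120, C=40, D=-160, E=230, F=100, G=90
Best worst-case = 230 → E.
Column bests: None=770, Few=710, Several=660, Many=490.
A regrets: 220, 30, 640, 0 → max 640
B regrets: 530, 500, 780, 310 → max 780
C regrets: 540, 0, 620, 300 → max 620
D regrets: 500, 10, 820, 80 → max 820
E regrets: 450, 130, 0, 260 → max 450
F regrets: 0, 410, 200, 390 → max 410
G regrets: 260, 620, 10, 60 → max 620
Smallest max regret = 410 → F.

maximin → E; minimax regret → F (disagree)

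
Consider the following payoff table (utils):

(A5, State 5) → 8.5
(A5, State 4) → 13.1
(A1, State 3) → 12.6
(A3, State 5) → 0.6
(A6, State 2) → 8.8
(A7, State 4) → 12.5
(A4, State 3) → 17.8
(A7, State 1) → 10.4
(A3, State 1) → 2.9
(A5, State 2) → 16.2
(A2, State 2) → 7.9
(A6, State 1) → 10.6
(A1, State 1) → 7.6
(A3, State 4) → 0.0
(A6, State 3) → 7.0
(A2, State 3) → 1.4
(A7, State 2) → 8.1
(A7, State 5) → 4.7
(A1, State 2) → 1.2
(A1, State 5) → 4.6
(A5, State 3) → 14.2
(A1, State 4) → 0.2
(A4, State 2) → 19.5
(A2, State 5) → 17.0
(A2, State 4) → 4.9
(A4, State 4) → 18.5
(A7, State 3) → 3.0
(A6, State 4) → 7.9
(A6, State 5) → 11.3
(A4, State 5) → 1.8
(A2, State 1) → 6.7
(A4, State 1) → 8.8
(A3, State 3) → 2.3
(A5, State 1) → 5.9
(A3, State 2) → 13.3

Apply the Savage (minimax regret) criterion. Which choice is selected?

A5

Column bests: State 1=10.6, State 2=19.5, State 3=17.8, State 4=18.5, State 5=17.0.
A1 regrets: 3.0, 18.3, 5.2, 18.3, 12.4 → max 18.3
A2 regrets: 3.9, 11.6, 16.4, 13.6, 0.0 → max 16.4
A3 regrets: 7.7, 6.2, 15.5, 18.5, 16.4 → max 18.5
A4 regrets: 1.8, 0.0, 0.0, 0.0, 15.2 → max 15.2
A5 regrets: 4.7, 3.3, 3.6, 5.4, 8.5 → max 8.5
A6 regrets: 0.0, 10.7, 10.8, 10.6, 5.7 → max 10.8
A7 regrets: 0.2, 11.4, 14.8, 6.0, 12.3 → max 14.8
Smallest max regret = 8.5 → A5.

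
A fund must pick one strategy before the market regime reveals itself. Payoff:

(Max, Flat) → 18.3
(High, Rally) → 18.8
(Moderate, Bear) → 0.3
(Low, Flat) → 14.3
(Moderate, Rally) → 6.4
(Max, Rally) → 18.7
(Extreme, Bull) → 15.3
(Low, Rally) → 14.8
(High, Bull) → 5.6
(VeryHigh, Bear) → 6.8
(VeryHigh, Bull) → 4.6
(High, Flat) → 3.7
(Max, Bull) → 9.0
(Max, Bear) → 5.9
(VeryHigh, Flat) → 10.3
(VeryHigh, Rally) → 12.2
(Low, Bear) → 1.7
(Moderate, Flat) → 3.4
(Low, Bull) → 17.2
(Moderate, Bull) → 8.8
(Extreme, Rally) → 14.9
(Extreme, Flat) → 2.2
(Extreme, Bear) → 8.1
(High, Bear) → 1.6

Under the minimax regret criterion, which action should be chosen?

Low

Column bests: Bear=8.1, Flat=18.3, Bull=17.2, Rally=18.8.
Low regrets: 6.4, 4.0, 0.0, 4.0 → max 6.4
Moderate regrets: 7.8, 14.9, 8.4, 12.4 → max 14.9
High regrets: 6.5, 14.6, 11.6, 0.0 → max 14.6
VeryHigh regrets: 1.3, 8.0, 12.6, 6.6 → max 12.6
Extreme regrets: 0.0, 16.1, 1.9, 3.9 → max 16.1
Max regrets: 2.2, 0.0, 8.2, 0.1 → max 8.2
Smallest max regret = 6.4 → Low.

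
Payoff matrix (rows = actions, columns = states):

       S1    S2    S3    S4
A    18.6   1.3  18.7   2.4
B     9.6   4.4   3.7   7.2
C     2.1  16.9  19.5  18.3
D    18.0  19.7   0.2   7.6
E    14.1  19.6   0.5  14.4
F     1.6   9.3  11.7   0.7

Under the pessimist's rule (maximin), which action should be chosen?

Row minima: A=1.3, B=3.7, C=2.1, D=0.2, E=0.5, F=0.7
Best worst-case = 3.7 → B.

B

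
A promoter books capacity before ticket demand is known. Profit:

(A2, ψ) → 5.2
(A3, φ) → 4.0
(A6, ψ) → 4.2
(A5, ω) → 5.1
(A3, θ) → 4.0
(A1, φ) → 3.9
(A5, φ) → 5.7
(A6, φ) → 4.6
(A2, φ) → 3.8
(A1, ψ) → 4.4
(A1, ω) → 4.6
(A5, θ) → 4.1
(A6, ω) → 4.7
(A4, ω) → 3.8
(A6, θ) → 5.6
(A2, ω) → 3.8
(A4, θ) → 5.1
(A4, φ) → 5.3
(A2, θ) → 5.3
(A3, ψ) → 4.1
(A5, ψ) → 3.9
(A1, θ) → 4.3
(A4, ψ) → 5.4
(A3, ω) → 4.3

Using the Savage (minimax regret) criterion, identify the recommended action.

Column bests: θ=5.6, φ=5.7, ψ=5.4, ω=5.1.
A1 regrets: 1.3, 1.8, 1.0, 0.5 → max 1.8
A2 regrets: 0.3, 1.9, 0.2, 1.3 → max 1.9
A3 regrets: 1.6, 1.7, 1.3, 0.8 → max 1.7
A4 regrets: 0.5, 0.4, 0.0, 1.3 → max 1.3
A5 regrets: 1.5, 0.0, 1.5, 0.0 → max 1.5
A6 regrets: 0.0, 1.1, 1.2, 0.4 → max 1.2
Smallest max regret = 1.2 → A6.

A6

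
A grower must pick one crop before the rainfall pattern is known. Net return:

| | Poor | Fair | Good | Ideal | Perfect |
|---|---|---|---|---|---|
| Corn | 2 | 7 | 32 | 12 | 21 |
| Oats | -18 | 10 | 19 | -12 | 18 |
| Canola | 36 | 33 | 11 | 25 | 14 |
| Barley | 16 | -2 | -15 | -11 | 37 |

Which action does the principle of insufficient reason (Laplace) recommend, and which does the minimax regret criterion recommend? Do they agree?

laplace → Canola; minimax regret → Canola (agree)

Row averages: Corn=14.8, Oats=3.4, Canola=23.8, Barley=5
Highest average = 23.8 → Canola.
Column bests: Poor=36, Fair=33, Good=32, Ideal=25, Perfect=37.
Corn regrets: 34, 26, 0, 13, 16 → max 34
Oats regrets: 54, 23, 13, 37, 19 → max 54
Canola regrets: 0, 0, 21, 0, 23 → max 23
Barley regrets: 20, 35, 47, 36, 0 → max 47
Smallest max regret = 23 → Canola.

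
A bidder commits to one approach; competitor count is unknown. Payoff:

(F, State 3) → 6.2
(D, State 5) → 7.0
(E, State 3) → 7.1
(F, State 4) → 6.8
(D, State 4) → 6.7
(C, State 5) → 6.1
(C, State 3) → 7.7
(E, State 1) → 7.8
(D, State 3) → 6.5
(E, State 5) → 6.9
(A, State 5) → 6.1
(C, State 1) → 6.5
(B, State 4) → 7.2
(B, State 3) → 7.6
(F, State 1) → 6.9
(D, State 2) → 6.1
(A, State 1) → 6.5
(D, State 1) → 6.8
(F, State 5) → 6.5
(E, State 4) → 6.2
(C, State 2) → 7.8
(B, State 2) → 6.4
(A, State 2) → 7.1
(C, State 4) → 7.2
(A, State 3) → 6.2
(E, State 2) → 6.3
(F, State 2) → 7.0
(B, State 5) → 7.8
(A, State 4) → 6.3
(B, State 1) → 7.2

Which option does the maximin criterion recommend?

Row minima: A=6.1, B=6.4, C=6.1, D=6.1, E=6.2, F=6.2
Best worst-case = 6.4 → B.

B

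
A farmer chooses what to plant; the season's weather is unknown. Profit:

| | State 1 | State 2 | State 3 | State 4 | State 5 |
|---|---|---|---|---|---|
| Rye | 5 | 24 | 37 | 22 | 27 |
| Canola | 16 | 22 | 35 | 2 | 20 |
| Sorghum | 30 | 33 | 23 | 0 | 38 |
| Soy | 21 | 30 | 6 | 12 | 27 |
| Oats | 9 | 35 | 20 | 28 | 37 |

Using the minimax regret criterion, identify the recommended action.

Column bests: State 1=30, State 2=35, State 3=37, State 4=28, State 5=38.
Rye regrets: 25, 11, 0, 6, 11 → max 25
Canola regrets: 14, 13, 2, 26, 18 → max 26
Sorghum regrets: 0, 2, 14, 28, 0 → max 28
Soy regrets: 9, 5, 31, 16, 11 → max 31
Oats regrets: 21, 0, 17, 0, 1 → max 21
Smallest max regret = 21 → Oats.

Oats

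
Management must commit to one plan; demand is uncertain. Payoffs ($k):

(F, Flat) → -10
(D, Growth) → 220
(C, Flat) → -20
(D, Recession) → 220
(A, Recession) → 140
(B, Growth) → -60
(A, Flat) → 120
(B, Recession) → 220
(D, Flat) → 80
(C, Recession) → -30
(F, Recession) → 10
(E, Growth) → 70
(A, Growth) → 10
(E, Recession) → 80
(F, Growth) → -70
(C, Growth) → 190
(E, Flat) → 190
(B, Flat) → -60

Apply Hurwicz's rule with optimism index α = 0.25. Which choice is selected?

D

A: 0.25·140 + 0.75·10 = 42.5
B: 0.25·220 + 0.75·(-60) = 10
C: 0.25·190 + 0.75·(-30) = 25
D: 0.25·220 + 0.75·80 = 115
E: 0.25·190 + 0.75·70 = 100
F: 0.25·10 + 0.75·(-70) = -50
Highest Hurwicz score = 115 → D.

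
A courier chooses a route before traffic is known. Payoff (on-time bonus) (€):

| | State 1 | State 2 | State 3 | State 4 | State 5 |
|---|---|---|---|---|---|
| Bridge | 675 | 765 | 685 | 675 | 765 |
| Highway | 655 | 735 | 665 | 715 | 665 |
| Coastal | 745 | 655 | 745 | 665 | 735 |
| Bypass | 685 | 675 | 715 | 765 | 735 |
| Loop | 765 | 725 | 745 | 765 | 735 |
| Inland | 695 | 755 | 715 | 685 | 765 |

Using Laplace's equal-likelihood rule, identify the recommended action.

Loop

Row averages: Bridge=713, Highway=687, Coastal=709, Bypass=715, Loop=747, Inland=723
Highest average = 747 → Loop.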